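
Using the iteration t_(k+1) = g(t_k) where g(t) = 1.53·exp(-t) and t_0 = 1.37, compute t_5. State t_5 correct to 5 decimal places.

t_1 = g(1.370000) = 0.388784
t_2 = g(0.388784) = 1.037158
t_3 = g(1.037158) = 0.542325
t_4 = g(0.542325) = 0.889534
t_5 = g(0.889534) = 0.628596

0.62860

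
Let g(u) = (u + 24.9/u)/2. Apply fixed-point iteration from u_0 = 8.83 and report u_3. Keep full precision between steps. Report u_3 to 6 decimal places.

4.990345

u_1 = g(8.830000) = 5.824966
u_2 = g(5.824966) = 5.049835
u_3 = g(5.049835) = 4.990345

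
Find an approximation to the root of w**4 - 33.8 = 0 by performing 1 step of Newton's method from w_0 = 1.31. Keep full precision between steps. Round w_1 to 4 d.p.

4.7412

f'(w) = 4w**3
w_0 = 1.310000: f = -30.855001, f' = 8.992364 → w_1 = 1.310000 - (-30.855001)/(8.992364) = 4.741245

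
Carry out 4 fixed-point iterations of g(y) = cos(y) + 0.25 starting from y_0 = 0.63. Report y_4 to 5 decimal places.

y_1 = g(0.630000) = 1.058028
y_2 = g(1.058028) = 0.740592
y_3 = g(0.740592) = 0.988069
y_4 = g(0.988069) = 0.800303

0.80030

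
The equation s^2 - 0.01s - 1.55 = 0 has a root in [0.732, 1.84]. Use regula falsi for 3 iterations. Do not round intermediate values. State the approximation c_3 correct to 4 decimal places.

f(0.732000) = -1.021496, f(1.840000) = 1.817200
step 1: c = 1.130710, f(c) = -0.282801 < 0 → new bracket [1.130710, 1.840000]
step 2: c = 1.226228, f(c) = -0.058626 < 0 → new bracket [1.226228, 1.840000]
step 3: c = 1.245411, f(c) = -0.011406 < 0 → new bracket [1.245411, 1.840000]

1.2454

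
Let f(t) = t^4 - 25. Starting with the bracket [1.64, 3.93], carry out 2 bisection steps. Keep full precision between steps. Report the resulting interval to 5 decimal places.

[2.21250, 2.78500]

f(1.640000) = -17.766052, f(3.930000) = 213.544936 (opposite signs)
step 1: m = 2.785000, f(m) = 35.159026 > 0 → root in [1.640000, 2.785000]
step 2: m = 2.212500, f(m) = -1.037445 < 0 → root in [2.212500, 2.785000]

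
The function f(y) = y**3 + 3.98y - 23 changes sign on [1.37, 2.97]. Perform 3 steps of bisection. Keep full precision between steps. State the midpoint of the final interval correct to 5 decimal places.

2.47000

f(1.370000) = -14.976047, f(2.970000) = 15.018673 (opposite signs)
step 1: m = 2.170000, f(m) = -4.145087 < 0 → root in [2.170000, 2.970000]
step 2: m = 2.570000, f(m) = 4.203193 > 0 → root in [2.170000, 2.570000]
step 3: m = 2.370000, f(m) = -0.255347 < 0 → root in [2.370000, 2.570000]
Midpoint of [2.370000, 2.570000] = 2.470000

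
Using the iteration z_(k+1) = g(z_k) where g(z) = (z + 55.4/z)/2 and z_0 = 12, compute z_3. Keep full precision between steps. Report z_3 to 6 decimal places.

z_1 = g(12.000000) = 8.308333
z_2 = g(8.308333) = 7.488169
z_3 = g(7.488169) = 7.443253

7.443253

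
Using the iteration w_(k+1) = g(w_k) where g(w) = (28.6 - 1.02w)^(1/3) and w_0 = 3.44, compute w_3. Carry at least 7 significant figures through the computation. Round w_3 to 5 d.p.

w_1 = g(3.440000) = 2.927569
w_2 = g(2.927569) = 2.947758
w_3 = g(2.947758) = 2.946968

2.94697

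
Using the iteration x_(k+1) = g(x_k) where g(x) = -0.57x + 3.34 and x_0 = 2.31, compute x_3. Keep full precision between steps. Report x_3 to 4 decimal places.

x_1 = g(2.310000) = 2.023300
x_2 = g(2.023300) = 2.186719
x_3 = g(2.186719) = 2.093570

2.0936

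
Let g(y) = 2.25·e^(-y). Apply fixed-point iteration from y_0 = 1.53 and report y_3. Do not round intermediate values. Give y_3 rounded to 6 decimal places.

0.564770

y_1 = g(1.530000) = 0.487205
y_2 = g(0.487205) = 1.382267
y_3 = g(1.382267) = 0.564770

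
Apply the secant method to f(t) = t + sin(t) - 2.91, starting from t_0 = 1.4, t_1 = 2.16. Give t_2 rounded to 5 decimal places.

f(t_0) = -0.524550, f(t_1) = 0.081383
t_2 = 2.160000 - (0.081383)·(2.160000 - 1.400000)/(0.081383 - (-0.524550)) = 2.057924; f(t_2) = 0.031605

2.05792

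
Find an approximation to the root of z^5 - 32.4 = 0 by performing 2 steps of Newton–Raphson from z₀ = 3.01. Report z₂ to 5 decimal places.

2.15895

Newton update: z ← z − f(z)/f'(z).
f'(z) = 5z⁴
z_0 = 3.010000: f = 214.677090, f' = 410.427060 → z_1 = 3.010000 - (214.677090)/(410.427060) = 2.486942
z_1 = 2.486942: f = 62.732394, f' = 191.263785 → z_2 = 2.486942 - (62.732394)/(191.263785) = 2.158953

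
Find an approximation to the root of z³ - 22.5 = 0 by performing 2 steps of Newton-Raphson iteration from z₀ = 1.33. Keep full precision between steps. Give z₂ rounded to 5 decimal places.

3.70309

Newton update: z ← z − f(z)/f'(z).
f'(z) = 3z²
z_0 = 1.330000: f = -20.147363, f' = 5.306700 → z_1 = 1.330000 - (-20.147363)/(5.306700) = 5.126590
z_1 = 5.126590: f = 112.236637, f' = 78.845768 → z_2 = 5.126590 - (112.236637)/(78.845768) = 3.703094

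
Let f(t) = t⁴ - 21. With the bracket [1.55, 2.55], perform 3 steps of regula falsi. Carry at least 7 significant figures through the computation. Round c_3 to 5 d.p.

2.12951

False-position update: c = (a·f(b) − b·f(a))/(f(b) − f(a)); replace the endpoint whose sign matches f(c).
f(1.550000) = -15.227994, f(2.550000) = 21.282506
step 1: c = 1.967085, f(c) = -6.027553 < 0 → new bracket [1.967085, 2.550000]
step 2: c = 2.095739, f(c) = -1.709252 < 0 → new bracket [2.095739, 2.550000]
step 3: c = 2.129510, f(c) = -0.435474 < 0 → new bracket [2.129510, 2.550000]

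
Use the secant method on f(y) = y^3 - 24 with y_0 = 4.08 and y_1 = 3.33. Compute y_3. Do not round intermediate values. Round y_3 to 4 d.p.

f(y_0) = 43.917312, f(y_1) = 12.926037
y_2 = 3.330000 - (12.926037)·(3.330000 - 4.080000)/(12.926037 - (43.917312)) = 3.017185; f(y_2) = 3.466665
y_3 = 3.017185 - (3.466665)·(3.017185 - 3.330000)/(3.466665 - (12.926037)) = 2.902545; f(y_3) = 0.453269

2.9025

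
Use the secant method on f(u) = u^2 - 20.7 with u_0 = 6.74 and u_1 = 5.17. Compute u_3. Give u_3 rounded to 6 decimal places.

4.556920

Secant update: u_(k+1) = u_k − f(u_k)·(u_k − u_(k-1))/(f(u_k) − f(u_(k-1))).
f(u_0) = 24.727600, f(u_1) = 6.028900
u_2 = 5.170000 - (6.028900)·(5.170000 - 6.740000)/(6.028900 - (24.727600)) = 4.663795; f(u_2) = 1.050985
u_3 = 4.663795 - (1.050985)·(4.663795 - 5.170000)/(1.050985 - (6.028900)) = 4.556920; f(u_3) = 0.065523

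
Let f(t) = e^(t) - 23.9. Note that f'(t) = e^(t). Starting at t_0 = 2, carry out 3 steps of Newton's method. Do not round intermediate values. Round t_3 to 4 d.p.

3.2465

Newton update: t ← t − f(t)/f'(t).
t_0 = 2.000000: f = -16.510944, f' = 7.389056 → t_1 = 2.000000 - (-16.510944)/(7.389056) = 4.234513
t_1 = 4.234513: f = 45.128072, f' = 69.028072 → t_2 = 4.234513 - (45.128072)/(69.028072) = 3.580749
t_2 = 3.580749: f = 12.000428, f' = 35.900428 → t_3 = 3.580749 - (12.000428)/(35.900428) = 3.246479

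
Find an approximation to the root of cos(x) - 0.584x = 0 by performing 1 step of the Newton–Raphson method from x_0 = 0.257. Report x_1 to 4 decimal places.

1.2318

f'(x) = -sin(x) - 0.584
x_0 = 0.257000: f = 0.817069, f' = -0.838180 → x_1 = 0.257000 - (0.817069)/(-0.838180) = 1.231813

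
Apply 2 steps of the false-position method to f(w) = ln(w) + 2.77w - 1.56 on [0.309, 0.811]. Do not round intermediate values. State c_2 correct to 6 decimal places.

0.696659

f(0.309000) = -1.878484, f(0.811000) = 0.476983
step 1: c = 0.709345, f(c) = 0.061472 > 0 → new bracket [0.309000, 0.709345]
step 2: c = 0.696659, f(c) = 0.008286 > 0 → new bracket [0.309000, 0.696659]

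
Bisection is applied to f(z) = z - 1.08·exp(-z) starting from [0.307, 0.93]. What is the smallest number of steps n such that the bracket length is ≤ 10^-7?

Initial width b − a = 0.93 − 0.307 = 0.623000.
After n steps the width is (b−a)/2^n; need (b−a)/2^n ≤ 10^-7.
So n ≥ log₂(0.623000/10^-7) = log₂(6230000.0000) ≈ 22.5708.
Hence n = 23.

23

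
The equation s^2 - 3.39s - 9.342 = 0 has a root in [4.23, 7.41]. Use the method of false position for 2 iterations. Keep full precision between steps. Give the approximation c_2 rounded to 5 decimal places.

5.12594

f(4.230000) = -5.788800, f(7.410000) = 20.446200
step 1: c = 4.931673, f(c) = -1.738975 < 0 → new bracket [4.931673, 7.410000]
step 2: c = 5.125935, f(c) = -0.443708 < 0 → new bracket [5.125935, 7.410000]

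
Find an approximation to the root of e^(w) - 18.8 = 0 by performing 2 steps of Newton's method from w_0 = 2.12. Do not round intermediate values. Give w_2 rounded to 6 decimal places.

3.018870

f'(w) = e^(w)
w_0 = 2.120000: f = -10.468863, f' = 8.331137 → w_1 = 2.120000 - (-10.468863)/(8.331137) = 3.376595
w_1 = 3.376595: f = 10.470922, f' = 29.270922 → w_2 = 3.376595 - (10.470922)/(29.270922) = 3.018870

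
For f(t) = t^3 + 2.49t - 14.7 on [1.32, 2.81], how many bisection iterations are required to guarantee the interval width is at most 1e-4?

Initial width b − a = 2.81 − 1.32 = 1.490000.
After n steps the width is (b−a)/2^n; need (b−a)/2^n ≤ 1e-4.
So n ≥ log₂(1.490000/1e-4) = log₂(14900.0000) ≈ 13.8630.
Hence n = 14.

14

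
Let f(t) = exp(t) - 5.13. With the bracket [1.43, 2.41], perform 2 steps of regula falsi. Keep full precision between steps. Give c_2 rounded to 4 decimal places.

1.6109

f(1.430000) = -0.951301, f(2.410000) = 6.003961
step 1: c = 1.564039, f(c) = -0.351920 < 0 → new bracket [1.564039, 2.410000]
step 2: c = 1.610879, f(c) = -0.122789 < 0 → new bracket [1.610879, 2.410000]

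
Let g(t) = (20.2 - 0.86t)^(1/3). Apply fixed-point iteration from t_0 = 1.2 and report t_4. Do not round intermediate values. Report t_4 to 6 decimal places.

2.618227

t_1 = g(1.200000) = 2.676243
t_2 = g(2.676243) = 2.615803
t_3 = g(2.615803) = 2.618332
t_4 = g(2.618332) = 2.618227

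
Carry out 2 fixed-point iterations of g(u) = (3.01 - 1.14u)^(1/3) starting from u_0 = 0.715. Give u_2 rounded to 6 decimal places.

1.151912

u_1 = g(0.715000) = 1.299586
u_2 = g(1.299586) = 1.151912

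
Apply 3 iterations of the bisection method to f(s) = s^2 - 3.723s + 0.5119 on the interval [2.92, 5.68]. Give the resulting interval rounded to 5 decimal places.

f(2.920000) = -1.832860, f(5.680000) = 11.627660 (opposite signs)
step 1: m = 4.300000, f(m) = 2.993000 > 0 → root in [2.920000, 4.300000]
step 2: m = 3.610000, f(m) = 0.103970 > 0 → root in [2.920000, 3.610000]
step 3: m = 3.265000, f(m) = -0.983470 < 0 → root in [3.265000, 3.610000]

[3.26500, 3.61000]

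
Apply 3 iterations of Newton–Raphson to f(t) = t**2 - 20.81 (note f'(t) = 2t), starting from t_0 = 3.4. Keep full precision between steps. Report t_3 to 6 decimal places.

t_0 = 3.400000: f = -9.250000, f' = 6.800000 → t_1 = 3.400000 - (-9.250000)/(6.800000) = 4.760294
t_1 = 4.760294: f = 1.850400, f' = 9.520588 → t_2 = 4.760294 - (1.850400)/(9.520588) = 4.565936
t_2 = 4.565936: f = 0.037775, f' = 9.131873 → t_3 = 4.565936 - (0.037775)/(9.131873) = 4.561800

4.561800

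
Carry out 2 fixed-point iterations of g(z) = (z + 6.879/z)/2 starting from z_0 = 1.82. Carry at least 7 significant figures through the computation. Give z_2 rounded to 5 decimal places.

2.62838

z_1 = g(1.820000) = 2.799835
z_2 = g(2.799835) = 2.628383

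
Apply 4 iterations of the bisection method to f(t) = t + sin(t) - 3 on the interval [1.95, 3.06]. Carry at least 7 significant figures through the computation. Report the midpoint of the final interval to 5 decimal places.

2.19281

f(1.950000) = -0.121040, f(3.060000) = 0.141502 (opposite signs)
step 1: m = 2.505000, f(m) = 0.099459 > 0 → root in [1.950000, 2.505000]
step 2: m = 2.227500, f(m) = 0.019509 > 0 → root in [1.950000, 2.227500]
step 3: m = 2.088750, f(m) = -0.042416 < 0 → root in [2.088750, 2.227500]
step 4: m = 2.158125, f(m) = -0.009451 < 0 → root in [2.158125, 2.227500]
Midpoint of [2.158125, 2.227500] = 2.192813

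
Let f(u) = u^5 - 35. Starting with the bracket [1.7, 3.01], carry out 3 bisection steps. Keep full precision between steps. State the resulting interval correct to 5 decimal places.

f(1.700000) = -20.801430, f(3.010000) = 212.077090 (opposite signs)
step 1: m = 2.355000, f(m) = 37.436016 > 0 → root in [1.700000, 2.355000]
step 2: m = 2.027500, f(m) = -0.738662 < 0 → root in [2.027500, 2.355000]
step 3: m = 2.191250, f(m) = 15.519570 > 0 → root in [2.027500, 2.191250]

[2.02750, 2.19125]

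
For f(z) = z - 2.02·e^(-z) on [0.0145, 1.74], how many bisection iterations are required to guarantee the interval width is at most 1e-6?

21

Initial width b − a = 1.74 − 0.0145 = 1.725500.
After n steps the width is (b−a)/2^n; need (b−a)/2^n ≤ 1e-6.
So n ≥ log₂(1.725500/1e-6) = log₂(1725500.0000) ≈ 20.7186.
Hence n = 21.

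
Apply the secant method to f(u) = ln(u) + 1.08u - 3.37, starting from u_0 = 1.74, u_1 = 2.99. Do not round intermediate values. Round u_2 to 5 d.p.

f(u_0) = -0.936915, f(u_1) = 0.954473
u_2 = 2.990000 - (0.954473)·(2.990000 - 1.740000)/(0.954473 - (-0.936915)) = 2.359198; f(u_2) = 0.036255

2.35920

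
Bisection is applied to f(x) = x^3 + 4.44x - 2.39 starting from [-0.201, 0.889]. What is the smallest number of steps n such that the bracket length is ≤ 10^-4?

Initial width b − a = 0.889 − -0.201 = 1.090000.
After n steps the width is (b−a)/2^n; need (b−a)/2^n ≤ 10^-4.
So n ≥ log₂(1.090000/10^-4) = log₂(10900.0000) ≈ 13.4120.
Hence n = 14.

14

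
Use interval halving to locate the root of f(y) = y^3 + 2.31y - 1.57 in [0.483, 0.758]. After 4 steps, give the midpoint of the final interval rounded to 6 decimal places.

0.594719

f(0.483000) = -0.341591, f(0.758000) = 0.616500 (opposite signs)
step 1: m = 0.620500, f(m) = 0.102260 > 0 → root in [0.483000, 0.620500]
step 2: m = 0.551750, f(m) = -0.127489 < 0 → root in [0.551750, 0.620500]
step 3: m = 0.586125, f(m) = -0.014692 < 0 → root in [0.586125, 0.620500]
step 4: m = 0.603313, f(m) = 0.043249 > 0 → root in [0.586125, 0.603313]
Midpoint of [0.586125, 0.603313] = 0.594719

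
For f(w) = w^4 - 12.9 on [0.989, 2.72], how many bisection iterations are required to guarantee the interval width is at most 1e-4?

Initial width b − a = 2.72 − 0.989 = 1.731000.
After n steps the width is (b−a)/2^n; need (b−a)/2^n ≤ 1e-4.
So n ≥ log₂(1.731000/1e-4) = log₂(17310.0000) ≈ 14.0793.
Hence n = 15.

15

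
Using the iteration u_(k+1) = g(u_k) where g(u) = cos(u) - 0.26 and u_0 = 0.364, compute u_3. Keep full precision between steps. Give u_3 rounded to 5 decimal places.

u_1 = g(0.364000) = 0.674480
u_2 = g(0.674480) = 0.521032
u_3 = g(0.521032) = 0.607306

0.60731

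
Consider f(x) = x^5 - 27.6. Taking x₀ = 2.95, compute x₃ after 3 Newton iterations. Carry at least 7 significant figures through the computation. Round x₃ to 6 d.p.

1.964846

f'(x) = 5x⁴
x_0 = 2.950000: f = 195.813843, f' = 378.667531 → x_1 = 2.950000 - (195.813843)/(378.667531) = 2.432887
x_1 = 2.432887: f = 57.633403, f' = 175.169249 → x_2 = 2.432887 - (57.633403)/(175.169249) = 2.103872
x_2 = 2.103872: f = 13.618880, f' = 97.959588 → x_3 = 2.103872 - (13.618880)/(97.959588) = 1.964846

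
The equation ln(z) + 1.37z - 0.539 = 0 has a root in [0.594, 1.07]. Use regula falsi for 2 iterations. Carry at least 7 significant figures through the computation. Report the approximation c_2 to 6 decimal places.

False-position update: c = (a·f(b) − b·f(a))/(f(b) − f(a)); replace the endpoint whose sign matches f(c).
f(0.594000) = -0.246096, f(1.070000) = 0.994559
step 1: c = 0.688419, f(c) = 0.030777 > 0 → new bracket [0.594000, 0.688419]
step 2: c = 0.677924, f(c) = 0.001035 > 0 → new bracket [0.594000, 0.677924]

0.677924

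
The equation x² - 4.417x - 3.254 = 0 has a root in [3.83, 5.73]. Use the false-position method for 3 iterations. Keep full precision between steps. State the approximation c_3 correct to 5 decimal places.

f(3.830000) = -5.502210, f(5.730000) = 4.269490
step 1: c = 4.899844, f(c) = -0.888137 < 0 → new bracket [4.899844, 5.730000]
step 2: c = 5.042796, f(c) = -0.098237 < 0 → new bracket [5.042796, 5.730000]
step 3: c = 5.058253, f(c) = -0.010383 < 0 → new bracket [5.058253, 5.730000]

5.05825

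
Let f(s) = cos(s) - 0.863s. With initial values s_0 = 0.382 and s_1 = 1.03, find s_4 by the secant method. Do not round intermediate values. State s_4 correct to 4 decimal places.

f(s_0) = 0.598255, f(s_1) = -0.374071
s_2 = 1.030000 - (-0.374071)·(1.030000 - 0.382000)/(-0.374071 - (0.598255)) = 0.780703; f(s_2) = 0.036672
s_3 = 0.780703 - (0.036672)·(0.780703 - 1.030000)/(0.036672 - (-0.374071)) = 0.802961; f(s_3) = 0.001624
s_4 = 0.802961 - (0.001624)·(0.802961 - 0.780703)/(0.001624 - (0.036672)) = 0.803992; f(s_4) = -0.000008

0.8040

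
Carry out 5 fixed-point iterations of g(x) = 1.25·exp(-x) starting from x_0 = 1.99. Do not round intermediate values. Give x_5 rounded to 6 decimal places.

x_1 = g(1.990000) = 0.170869
x_2 = g(0.170869) = 1.053665
x_3 = g(1.053665) = 0.435822
x_4 = g(0.435822) = 0.808416
x_5 = g(0.808416) = 0.556954

0.556954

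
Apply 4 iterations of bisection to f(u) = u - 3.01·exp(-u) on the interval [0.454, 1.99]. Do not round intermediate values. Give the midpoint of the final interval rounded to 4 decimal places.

1.0780

f(0.454000) = -1.457599, f(1.990000) = 1.578547 (opposite signs)
step 1: m = 1.222000, f(m) = 0.335133 > 0 → root in [0.454000, 1.222000]
step 2: m = 0.838000, f(m) = -0.464050 < 0 → root in [0.838000, 1.222000]
step 3: m = 1.030000, f(m) = -0.044591 < 0 → root in [1.030000, 1.222000]
step 4: m = 1.126000, f(m) = 0.149773 > 0 → root in [1.030000, 1.126000]
Midpoint of [1.030000, 1.126000] = 1.078000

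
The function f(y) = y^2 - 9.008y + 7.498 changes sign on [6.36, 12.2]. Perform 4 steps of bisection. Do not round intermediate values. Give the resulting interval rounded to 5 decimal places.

f(6.360000) = -9.343280, f(12.200000) = 46.440400 (opposite signs)
step 1: m = 9.280000, f(m) = 10.022160 > 0 → root in [6.360000, 9.280000]
step 2: m = 7.820000, f(m) = -1.792160 < 0 → root in [7.820000, 9.280000]
step 3: m = 8.550000, f(m) = 3.582100 > 0 → root in [7.820000, 8.550000]
step 4: m = 8.185000, f(m) = 0.761745 > 0 → root in [7.820000, 8.185000]

[7.82000, 8.18500]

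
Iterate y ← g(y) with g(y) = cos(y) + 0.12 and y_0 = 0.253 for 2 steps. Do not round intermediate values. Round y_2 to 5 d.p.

y_1 = g(0.253000) = 1.088166
y_2 = g(1.088166) = 0.584111

0.58411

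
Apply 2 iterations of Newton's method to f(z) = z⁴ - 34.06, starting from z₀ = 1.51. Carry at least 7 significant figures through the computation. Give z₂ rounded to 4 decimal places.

2.8859

f'(z) = 4z³
z_0 = 1.510000: f = -28.861144, f' = 13.771804 → z_1 = 1.510000 - (-28.861144)/(13.771804) = 3.605669
z_1 = 3.605669: f = 134.962090, f' = 187.507046 → z_2 = 3.605669 - (134.962090)/(187.507046) = 2.885898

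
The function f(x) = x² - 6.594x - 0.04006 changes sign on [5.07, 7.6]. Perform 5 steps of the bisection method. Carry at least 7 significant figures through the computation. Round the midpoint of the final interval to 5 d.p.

6.61172

f(5.070000) = -7.766740, f(7.600000) = 7.605540 (opposite signs)
step 1: m = 6.335000, f(m) = -1.680825 < 0 → root in [6.335000, 7.600000]
step 2: m = 6.967500, f(m) = 2.562301 > 0 → root in [6.335000, 6.967500]
step 3: m = 6.651250, f(m) = 0.340724 > 0 → root in [6.335000, 6.651250]
step 4: m = 6.493125, f(m) = -0.695054 < 0 → root in [6.493125, 6.651250]
step 5: m = 6.572187, f(m) = -0.183416 < 0 → root in [6.572187, 6.651250]
Midpoint of [6.572187, 6.651250] = 6.611719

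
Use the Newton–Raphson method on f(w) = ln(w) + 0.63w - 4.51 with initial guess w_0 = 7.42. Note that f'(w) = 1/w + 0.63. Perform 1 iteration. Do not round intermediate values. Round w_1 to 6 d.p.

4.584145

Newton update: w ← w − f(w)/f'(w).
w_0 = 7.420000: f = 2.168779, f' = 0.764771 → w_1 = 7.420000 - (2.168779)/(0.764771) = 4.584145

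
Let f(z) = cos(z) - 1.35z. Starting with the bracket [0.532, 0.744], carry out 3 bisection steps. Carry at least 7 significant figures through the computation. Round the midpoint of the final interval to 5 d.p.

f(0.532000) = 0.143594, f(0.744000) = -0.268634 (opposite signs)
step 1: m = 0.638000, f(m) = -0.058011 < 0 → root in [0.532000, 0.638000]
step 2: m = 0.585000, f(m) = 0.043962 > 0 → root in [0.585000, 0.638000]
step 3: m = 0.611500, f(m) = -0.006737 < 0 → root in [0.585000, 0.611500]
Midpoint of [0.585000, 0.611500] = 0.598250

0.59825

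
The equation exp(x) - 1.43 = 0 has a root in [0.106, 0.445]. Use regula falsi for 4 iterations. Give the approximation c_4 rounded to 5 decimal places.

0.35767

f(0.106000) = -0.318178, f(0.445000) = 0.130490
step 1: c = 0.346406, f(c) = -0.016024 < 0 → new bracket [0.346406, 0.445000]
step 2: c = 0.357189, f(c) = -0.000694 < 0 → new bracket [0.357189, 0.445000]
step 3: c = 0.357654, f(c) = -0.000030 < 0 → new bracket [0.357654, 0.445000]
step 4: c = 0.357674, f(c) = -0.000001 < 0 → new bracket [0.357674, 0.445000]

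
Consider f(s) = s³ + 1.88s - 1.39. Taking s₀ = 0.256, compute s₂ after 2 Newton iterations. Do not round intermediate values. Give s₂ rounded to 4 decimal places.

0.6184

Newton update: s ← s − f(s)/f'(s).
f'(s) = 3s² + 1.88
s_0 = 0.256000: f = -0.891943, f' = 2.076608 → s_1 = 0.256000 - (-0.891943)/(2.076608) = 0.685519
s_1 = 0.685519: f = 0.220926, f' = 3.289809 → s_2 = 0.685519 - (0.220926)/(3.289809) = 0.618364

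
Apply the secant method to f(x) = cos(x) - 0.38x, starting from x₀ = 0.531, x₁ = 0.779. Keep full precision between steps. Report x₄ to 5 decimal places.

1.12781

f(x_0) = 0.660521, f(x_1) = 0.415596
x_2 = 0.779000 - (0.415596)·(0.779000 - 0.531000)/(0.415596 - (0.660521)) = 1.199815; f(x_2) = -0.093399
x_3 = 1.199815 - (-0.093399)·(1.199815 - 0.779000)/(-0.093399 - (0.415596)) = 1.122596; f(x_3) = 0.006757
x_4 = 1.122596 - (0.006757)·(1.122596 - 1.199815)/(0.006757 - (-0.093399)) = 1.127806; f(x_4) = 0.000077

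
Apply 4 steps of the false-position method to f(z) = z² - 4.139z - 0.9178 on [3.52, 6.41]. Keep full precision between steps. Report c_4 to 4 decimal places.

4.3405

False-position update: c = (a·f(b) − b·f(a))/(f(b) − f(a)); replace the endpoint whose sign matches f(c).
f(3.520000) = -3.096680, f(6.410000) = 13.639310
step 1: c = 4.054740, f(c) = -1.259452 < 0 → new bracket [4.054740, 6.410000]
step 2: c = 4.253840, f(c) = -0.429291 < 0 → new bracket [4.253840, 6.410000]
step 3: c = 4.319633, f(c) = -0.137532 < 0 → new bracket [4.319633, 6.410000]
step 4: c = 4.340501, f(c) = -0.043186 < 0 → new bracket [4.340501, 6.410000]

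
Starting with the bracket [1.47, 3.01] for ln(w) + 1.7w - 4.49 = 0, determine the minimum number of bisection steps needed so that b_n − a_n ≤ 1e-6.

Initial width b − a = 3.01 − 1.47 = 1.540000.
After n steps the width is (b−a)/2^n; need (b−a)/2^n ≤ 1e-6.
So n ≥ log₂(1.540000/1e-6) = log₂(1540000.0000) ≈ 20.5545.
Hence n = 21.

21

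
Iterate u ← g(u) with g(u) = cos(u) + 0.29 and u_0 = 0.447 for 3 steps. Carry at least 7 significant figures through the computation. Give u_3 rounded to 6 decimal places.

u_1 = g(0.447000) = 1.191748
u_2 = g(1.191748) = 0.660037
u_3 = g(0.660037) = 1.079970

1.079970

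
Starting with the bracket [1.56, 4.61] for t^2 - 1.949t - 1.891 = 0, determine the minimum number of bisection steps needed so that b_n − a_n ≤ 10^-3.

12

Initial width b − a = 4.61 − 1.56 = 3.050000.
After n steps the width is (b−a)/2^n; need (b−a)/2^n ≤ 10^-3.
So n ≥ log₂(3.050000/10^-3) = log₂(3050.0000) ≈ 11.5746.
Hence n = 12.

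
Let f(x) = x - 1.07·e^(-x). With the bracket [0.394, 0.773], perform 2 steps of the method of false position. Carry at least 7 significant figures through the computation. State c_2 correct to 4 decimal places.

0.5922

f(0.394000) = -0.327559, f(0.773000) = 0.279060
step 1: c = 0.598650, f(c) = 0.010629 > 0 → new bracket [0.394000, 0.598650]
step 2: c = 0.592218, f(c) = 0.000403 > 0 → new bracket [0.394000, 0.592218]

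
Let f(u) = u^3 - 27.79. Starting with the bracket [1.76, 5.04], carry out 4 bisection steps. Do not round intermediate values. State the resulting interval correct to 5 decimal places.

f(1.760000) = -22.338224, f(5.040000) = 100.234064 (opposite signs)
step 1: m = 3.400000, f(m) = 11.514000 > 0 → root in [1.760000, 3.400000]
step 2: m = 2.580000, f(m) = -10.616488 < 0 → root in [2.580000, 3.400000]
step 3: m = 2.990000, f(m) = -1.059101 < 0 → root in [2.990000, 3.400000]
step 4: m = 3.195000, f(m) = 4.824640 > 0 → root in [2.990000, 3.195000]

[2.99000, 3.19500]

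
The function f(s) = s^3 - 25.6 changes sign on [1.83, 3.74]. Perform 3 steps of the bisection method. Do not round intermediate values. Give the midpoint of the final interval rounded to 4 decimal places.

f(1.830000) = -19.471513, f(3.740000) = 26.713624 (opposite signs)
step 1: m = 2.785000, f(m) = -3.998913 < 0 → root in [2.785000, 3.740000]
step 2: m = 3.262500, f(m) = 9.125744 > 0 → root in [2.785000, 3.262500]
step 3: m = 3.023750, f(m) = 2.046340 > 0 → root in [2.785000, 3.023750]
Midpoint of [2.785000, 3.023750] = 2.904375

2.9044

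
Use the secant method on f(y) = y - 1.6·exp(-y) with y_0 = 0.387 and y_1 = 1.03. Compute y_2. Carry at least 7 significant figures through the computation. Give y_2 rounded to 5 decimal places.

0.77532

f(y_0) = -0.699546, f(y_1) = 0.458789
y_2 = 1.030000 - (0.458789)·(1.030000 - 0.387000)/(0.458789 - (-0.699546)) = 0.775323; f(y_2) = 0.038435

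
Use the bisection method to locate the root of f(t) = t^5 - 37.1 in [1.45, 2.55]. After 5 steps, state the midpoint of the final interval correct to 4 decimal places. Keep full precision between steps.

2.0516

f(1.450000) = -30.690266, f(2.550000) = 70.720391 (opposite signs)
step 1: m = 2.000000, f(m) = -5.100000 < 0 → root in [2.000000, 2.550000]
step 2: m = 2.275000, f(m) = 23.840639 > 0 → root in [2.000000, 2.275000]
step 3: m = 2.137500, f(m) = 7.520108 > 0 → root in [2.000000, 2.137500]
step 4: m = 2.068750, f(m) = 0.791348 > 0 → root in [2.000000, 2.068750]
step 5: m = 2.034375, f(m) = -2.253830 < 0 → root in [2.034375, 2.068750]
Midpoint of [2.034375, 2.068750] = 2.051563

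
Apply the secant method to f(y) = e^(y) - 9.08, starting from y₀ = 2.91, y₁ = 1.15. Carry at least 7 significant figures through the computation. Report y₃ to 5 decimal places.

2.45506

f(y_0) = 9.276799, f(y_1) = -5.921807
y_2 = 1.150000 - (-5.921807)·(1.150000 - 2.910000)/(-5.921807 - (9.276799)) = 1.835746; f(y_2) = -2.810191
y_3 = 1.835746 - (-2.810191)·(1.835746 - 1.150000)/(-2.810191 - (-5.921807)) = 2.455063; f(y_3) = 2.567167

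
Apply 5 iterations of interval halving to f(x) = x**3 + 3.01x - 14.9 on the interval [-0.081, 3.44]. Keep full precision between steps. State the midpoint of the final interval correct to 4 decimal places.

2.0646

f(-0.081000) = -15.144341, f(3.440000) = 36.161984 (opposite signs)
step 1: m = 1.679500, f(m) = -5.107305 < 0 → root in [1.679500, 3.440000]
step 2: m = 2.559750, f(m) = 9.577149 > 0 → root in [1.679500, 2.559750]
step 3: m = 2.119625, f(m) = 1.003144 > 0 → root in [1.679500, 2.119625]
step 4: m = 1.899563, f(m) = -2.328054 < 0 → root in [1.899563, 2.119625]
step 5: m = 2.009594, f(m) = -0.735445 < 0 → root in [2.009594, 2.119625]
Midpoint of [2.009594, 2.119625] = 2.064609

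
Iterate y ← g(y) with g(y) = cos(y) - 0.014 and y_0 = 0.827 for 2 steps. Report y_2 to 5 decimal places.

0.77410

y_1 = g(0.827000) = 0.663087
y_2 = g(0.663087) = 0.774096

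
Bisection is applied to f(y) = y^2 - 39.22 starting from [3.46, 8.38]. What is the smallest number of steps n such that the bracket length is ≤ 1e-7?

26

Initial width b − a = 8.38 − 3.46 = 4.920000.
After n steps the width is (b−a)/2^n; need (b−a)/2^n ≤ 1e-7.
So n ≥ log₂(4.920000/1e-7) = log₂(49200000.0000) ≈ 25.5522.
Hence n = 26.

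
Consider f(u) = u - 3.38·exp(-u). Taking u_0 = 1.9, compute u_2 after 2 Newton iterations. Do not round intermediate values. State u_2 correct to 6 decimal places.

Newton update: u ← u − f(u)/f'(u).
f'(u) = 1 + 3.38·exp(-u)
u_0 = 1.900000: f = 1.394458, f' = 1.505542 → u_1 = 1.900000 - (1.394458)/(1.505542) = 0.973783
u_1 = 0.973783: f = -0.302679, f' = 2.276462 → u_2 = 0.973783 - (-0.302679)/(2.276462) = 1.106744

1.106744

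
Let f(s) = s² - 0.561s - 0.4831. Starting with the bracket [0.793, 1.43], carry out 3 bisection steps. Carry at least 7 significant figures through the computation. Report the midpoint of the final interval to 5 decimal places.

f(0.793000) = -0.299124, f(1.430000) = 0.759570 (opposite signs)
step 1: m = 1.111500, f(m) = 0.128781 > 0 → root in [0.793000, 1.111500]
step 2: m = 0.952250, f(m) = -0.110532 < 0 → root in [0.952250, 1.111500]
step 3: m = 1.031875, f(m) = 0.002784 > 0 → root in [0.952250, 1.031875]
Midpoint of [0.952250, 1.031875] = 0.992062

0.99206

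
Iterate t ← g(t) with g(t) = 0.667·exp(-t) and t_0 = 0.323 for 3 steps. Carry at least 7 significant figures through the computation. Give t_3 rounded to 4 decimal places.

0.4420

t_1 = g(0.323000) = 0.482891
t_2 = g(0.482891) = 0.411537
t_3 = g(0.411537) = 0.441975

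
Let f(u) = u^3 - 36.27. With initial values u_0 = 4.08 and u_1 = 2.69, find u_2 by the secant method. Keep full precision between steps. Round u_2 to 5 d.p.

3.17210

Secant update: u_(k+1) = u_k − f(u_k)·(u_k − u_(k-1))/(f(u_k) − f(u_(k-1))).
f(u_0) = 31.647312, f(u_1) = -16.804891
u_2 = 2.690000 - (-16.804891)·(2.690000 - 4.080000)/(-16.804891 - (31.647312)) = 3.172100; f(u_2) = -4.351642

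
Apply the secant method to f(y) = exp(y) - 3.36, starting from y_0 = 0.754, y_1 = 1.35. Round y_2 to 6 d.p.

f(y_0) = -1.234515, f(y_1) = 0.497426
y_2 = 1.350000 - (0.497426)·(1.350000 - 0.754000)/(0.497426 - (-1.234515)) = 1.178825; f(y_2) = -0.109449

1.178825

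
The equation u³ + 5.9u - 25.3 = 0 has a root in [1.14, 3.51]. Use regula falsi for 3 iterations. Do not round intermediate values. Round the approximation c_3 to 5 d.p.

2.23549

f(1.140000) = -17.092456, f(3.510000) = 38.652551
step 1: c = 1.866686, f(c) = -7.782053 < 0 → new bracket [1.866686, 3.510000]
step 2: c = 2.142092, f(c) = -2.832547 < 0 → new bracket [2.142092, 3.510000]
step 3: c = 2.235491, f(c) = -0.938921 < 0 → new bracket [2.235491, 3.510000]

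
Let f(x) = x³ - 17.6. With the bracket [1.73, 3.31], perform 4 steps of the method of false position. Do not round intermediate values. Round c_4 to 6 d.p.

2.598106

f(1.730000) = -12.422283, f(3.310000) = 18.664691
step 1: c = 2.361364, f(c) = -4.432934 < 0 → new bracket [2.361364, 3.310000]
step 2: c = 2.543428, f(c) = -1.146497 < 0 → new bracket [2.543428, 3.310000]
step 3: c = 2.587790, f(c) = -0.270448 < 0 → new bracket [2.587790, 3.310000]
step 4: c = 2.598106, f(c) = -0.062388 < 0 → new bracket [2.598106, 3.310000]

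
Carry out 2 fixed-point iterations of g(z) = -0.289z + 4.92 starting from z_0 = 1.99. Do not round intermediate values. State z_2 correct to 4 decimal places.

z_1 = g(1.990000) = 4.344890
z_2 = g(4.344890) = 3.664327

3.6643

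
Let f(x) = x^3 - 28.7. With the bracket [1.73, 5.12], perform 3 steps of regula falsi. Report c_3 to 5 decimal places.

2.89453

False-position update: c = (a·f(b) − b·f(a))/(f(b) − f(a)); replace the endpoint whose sign matches f(c).
f(1.730000) = -23.522283, f(5.120000) = 105.517728
step 1: c = 2.347952, f(c) = -15.756025 < 0 → new bracket [2.347952, 5.120000]
step 2: c = 2.708100, f(c) = -8.839328 < 0 → new bracket [2.708100, 5.120000]
step 3: c = 2.894530, f(c) = -4.448758 < 0 → new bracket [2.894530, 5.120000]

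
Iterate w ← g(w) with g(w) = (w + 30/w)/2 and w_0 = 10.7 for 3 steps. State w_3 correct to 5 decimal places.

5.47852

w_1 = g(10.700000) = 6.751869
w_2 = g(6.751869) = 5.597542
w_3 = g(5.597542) = 5.478519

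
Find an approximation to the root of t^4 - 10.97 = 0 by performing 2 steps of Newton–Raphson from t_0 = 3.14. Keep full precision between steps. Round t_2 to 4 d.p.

2.0206

Newton update: t ← t − f(t)/f'(t).
f'(t) = 4t^3
t_0 = 3.140000: f = 86.241712, f' = 123.836576 → t_1 = 3.140000 - (86.241712)/(123.836576) = 2.443584
t_1 = 2.443584: f = 24.684097, f' = 58.363600 → t_2 = 2.443584 - (24.684097)/(58.363600) = 2.020648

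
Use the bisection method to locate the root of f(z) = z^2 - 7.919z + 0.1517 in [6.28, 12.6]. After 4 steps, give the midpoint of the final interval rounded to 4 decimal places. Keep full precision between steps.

f(6.280000) = -10.141220, f(12.600000) = 59.132300 (opposite signs)
step 1: m = 9.440000, f(m) = 14.509940 > 0 → root in [6.280000, 9.440000]
step 2: m = 7.860000, f(m) = -0.312040 < 0 → root in [7.860000, 9.440000]
step 3: m = 8.650000, f(m) = 6.474850 > 0 → root in [7.860000, 8.650000]
step 4: m = 8.255000, f(m) = 2.925380 > 0 → root in [7.860000, 8.255000]
Midpoint of [7.860000, 8.255000] = 8.057500

8.0575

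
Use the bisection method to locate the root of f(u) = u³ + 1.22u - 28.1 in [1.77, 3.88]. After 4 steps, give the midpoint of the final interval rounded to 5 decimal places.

2.89094

f(1.770000) = -20.395367, f(3.880000) = 35.044672 (opposite signs)
step 1: m = 2.825000, f(m) = -2.108234 < 0 → root in [2.825000, 3.880000]
step 2: m = 3.352500, f(m) = 13.669657 > 0 → root in [2.825000, 3.352500]
step 3: m = 3.088750, f(m) = 5.136113 > 0 → root in [2.825000, 3.088750]
step 4: m = 2.956875, f(m) = 1.359670 > 0 → root in [2.825000, 2.956875]
Midpoint of [2.825000, 2.956875] = 2.890938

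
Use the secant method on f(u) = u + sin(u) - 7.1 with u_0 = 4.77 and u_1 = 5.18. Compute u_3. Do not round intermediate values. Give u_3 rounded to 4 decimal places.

Secant update: u_(k+1) = u_k − f(u_k)·(u_k − u_(k-1))/(f(u_k) − f(u_(k-1))).
f(u_0) = -3.328341, f(u_1) = -2.812648
u_2 = 5.180000 - (-2.812648)·(5.180000 - 4.770000)/(-2.812648 - (-3.328341)) = 7.416185; f(u_2) = 1.221873
u_3 = 7.416185 - (1.221873)·(7.416185 - 5.180000)/(1.221873 - (-2.812648)) = 6.738946; f(u_3) = 0.079092

6.7389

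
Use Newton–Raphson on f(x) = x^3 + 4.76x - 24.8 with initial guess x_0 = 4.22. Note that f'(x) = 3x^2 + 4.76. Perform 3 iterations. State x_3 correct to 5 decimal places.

2.38298

x_0 = 4.220000: f = 70.438648, f' = 58.185200 → x_1 = 4.220000 - (70.438648)/(58.185200) = 3.009406
x_1 = 3.009406: f = 16.779535, f' = 31.929575 → x_2 = 3.009406 - (16.779535)/(31.929575) = 2.483889
x_2 = 2.483889: f = 2.348175, f' = 23.269115 → x_3 = 2.483889 - (2.348175)/(23.269115) = 2.382975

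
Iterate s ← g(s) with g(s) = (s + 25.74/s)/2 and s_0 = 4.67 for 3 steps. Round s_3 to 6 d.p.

s_1 = g(4.670000) = 5.090889
s_2 = g(5.090889) = 5.073490
s_3 = g(5.073490) = 5.073460

5.073460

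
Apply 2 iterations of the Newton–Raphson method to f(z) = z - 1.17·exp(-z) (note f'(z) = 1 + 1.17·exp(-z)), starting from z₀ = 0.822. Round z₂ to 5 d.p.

0.62576

z_0 = 0.822000: f = 0.307725, f' = 1.514275 → z_1 = 0.822000 - (0.307725)/(1.514275) = 0.618784
z_1 = 0.618784: f = -0.011376, f' = 1.630161 → z_2 = 0.618784 - (-0.011376)/(1.630161) = 0.625763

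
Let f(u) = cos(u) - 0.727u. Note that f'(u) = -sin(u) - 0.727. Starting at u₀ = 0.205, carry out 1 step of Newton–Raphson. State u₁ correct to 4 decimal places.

1.0970

Newton update: u ← u − f(u)/f'(u).
u_0 = 0.205000: f = 0.830026, f' = -0.930567 → u_1 = 0.205000 - (0.830026)/(-0.930567) = 1.096957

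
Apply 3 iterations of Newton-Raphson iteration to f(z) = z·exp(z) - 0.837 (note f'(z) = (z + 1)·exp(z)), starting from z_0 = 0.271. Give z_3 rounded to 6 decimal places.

0.505094

z_0 = 0.271000: f = -0.481644, f' = 1.666631 → z_1 = 0.271000 - (-0.481644)/(1.666631) = 0.559993
z_1 = 0.559993: f = 0.143357, f' = 2.731017 → z_2 = 0.559993 - (0.143357)/(2.731017) = 0.507501
z_2 = 0.507501: f = 0.006027, f' = 2.504161 → z_3 = 0.507501 - (0.006027)/(2.504161) = 0.505094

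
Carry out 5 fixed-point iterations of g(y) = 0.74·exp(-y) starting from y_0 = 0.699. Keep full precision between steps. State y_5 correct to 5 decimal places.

0.46020

y_1 = g(0.699000) = 0.367841
y_2 = g(0.367841) = 0.512248
y_3 = g(0.512248) = 0.443369
y_4 = g(0.443369) = 0.474984
y_5 = g(0.474984) = 0.460202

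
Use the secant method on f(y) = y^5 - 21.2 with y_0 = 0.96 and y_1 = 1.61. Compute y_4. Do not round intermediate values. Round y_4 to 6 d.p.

f(y_0) = -20.384627, f(y_1) = -10.382438
y_2 = 1.610000 - (-10.382438)·(1.610000 - 0.960000)/(-10.382438 - (-20.384627)) = 2.284711; f(y_2) = 41.052410
y_3 = 2.284711 - (41.052410)·(2.284711 - 1.610000)/(41.052410 - (-10.382438)) = 1.746194; f(y_3) = -4.964597
y_4 = 1.746194 - (-4.964597)·(1.746194 - 2.284711)/(-4.964597 - (41.052410)) = 1.804293; f(y_4) = -2.077915

1.804293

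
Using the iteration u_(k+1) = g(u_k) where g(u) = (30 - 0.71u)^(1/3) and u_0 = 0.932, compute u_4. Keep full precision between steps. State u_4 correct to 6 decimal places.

3.031081

u_1 = g(0.932000) = 3.084217
u_2 = g(3.084217) = 3.029712
u_3 = g(3.029712) = 3.031117
u_4 = g(3.031117) = 3.031081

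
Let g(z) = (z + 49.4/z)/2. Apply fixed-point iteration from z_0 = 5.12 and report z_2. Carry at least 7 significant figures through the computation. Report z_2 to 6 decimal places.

7.037081

z_1 = g(5.120000) = 7.384219
z_2 = g(7.384219) = 7.037081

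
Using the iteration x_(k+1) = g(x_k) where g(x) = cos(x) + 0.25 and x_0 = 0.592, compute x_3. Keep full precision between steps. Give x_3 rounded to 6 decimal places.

1.000828

x_1 = g(0.592000) = 1.079826
x_2 = g(1.079826) = 0.721482
x_3 = g(0.721482) = 1.000828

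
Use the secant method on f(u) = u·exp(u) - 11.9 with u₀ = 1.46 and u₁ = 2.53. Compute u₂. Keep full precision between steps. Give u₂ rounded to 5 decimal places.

f(u_0) = -5.613299, f(u_1) = 19.860371
u_2 = 2.530000 - (19.860371)·(2.530000 - 1.460000)/(19.860371 - (-5.613299)) = 1.695782; f(u_2) = -2.656452

1.69578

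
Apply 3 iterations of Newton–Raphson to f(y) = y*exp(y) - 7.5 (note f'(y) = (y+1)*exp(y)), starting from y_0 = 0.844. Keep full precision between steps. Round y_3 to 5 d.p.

1.58476

y_0 = 0.844000: f = -5.537151, f' = 4.288500 → y_1 = 0.844000 - (-5.537151)/(4.288500) = 2.135162
y_1 = 2.135162: f = 10.560101, f' = 26.518521 → y_2 = 2.135162 - (10.560101)/(26.518521) = 1.736946
y_2 = 1.736946: f = 2.365807, f' = 15.545779 → y_3 = 1.736946 - (2.365807)/(15.545779) = 1.584763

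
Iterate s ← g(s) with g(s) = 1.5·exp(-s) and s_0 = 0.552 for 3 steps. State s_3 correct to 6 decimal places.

s_1 = g(0.552000) = 0.863696
s_2 = g(0.863696) = 0.632402
s_3 = g(0.632402) = 0.796971

0.796971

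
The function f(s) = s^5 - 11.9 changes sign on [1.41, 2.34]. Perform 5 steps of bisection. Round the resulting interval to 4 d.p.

f(1.410000) = -6.326916, f(2.340000) = 58.258337 (opposite signs)
step 1: m = 1.875000, f(m) = 11.274286 > 0 → root in [1.410000, 1.875000]
step 2: m = 1.642500, f(m) = 0.054375 > 0 → root in [1.410000, 1.642500]
step 3: m = 1.526250, f(m) = -3.618130 < 0 → root in [1.526250, 1.642500]
step 4: m = 1.584375, f(m) = -1.916337 < 0 → root in [1.584375, 1.642500]
step 5: m = 1.613438, f(m) = -0.966462 < 0 → root in [1.613438, 1.642500]

[1.6134, 1.6425]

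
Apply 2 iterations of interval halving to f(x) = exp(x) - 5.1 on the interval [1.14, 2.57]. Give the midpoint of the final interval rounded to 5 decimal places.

f(1.140000) = -1.973232, f(2.570000) = 7.965824 (opposite signs)
step 1: m = 1.855000, f(m) = 1.291698 > 0 → root in [1.140000, 1.855000]
step 2: m = 1.497500, f(m) = -0.629501 < 0 → root in [1.497500, 1.855000]
Midpoint of [1.497500, 1.855000] = 1.676250

1.67625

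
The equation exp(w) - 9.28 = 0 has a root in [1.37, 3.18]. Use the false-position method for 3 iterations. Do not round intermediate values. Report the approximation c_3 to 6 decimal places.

False-position update: c = (a·f(b) − b·f(a))/(f(b) − f(a)); replace the endpoint whose sign matches f(c).
f(1.370000) = -5.344649, f(3.180000) = 14.766754
step 1: c = 1.851011, f(c) = -2.913745 < 0 → new bracket [1.851011, 3.180000]
step 2: c = 2.070029, f(c) = -1.354950 < 0 → new bracket [2.070029, 3.180000]
step 3: c = 2.163316, f(c) = -0.580059 < 0 → new bracket [2.163316, 3.180000]

2.163316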